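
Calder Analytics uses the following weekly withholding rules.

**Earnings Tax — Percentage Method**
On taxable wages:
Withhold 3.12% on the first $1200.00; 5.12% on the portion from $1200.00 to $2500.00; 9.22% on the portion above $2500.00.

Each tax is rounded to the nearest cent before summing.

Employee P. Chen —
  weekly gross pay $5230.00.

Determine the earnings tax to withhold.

Earnings Tax: taxable = $5230.00
  $104.00 + 9.22% × ($5230.00 − $2500.00) = $104.00 + 9.22% × $2730.00 = $355.71

$355.71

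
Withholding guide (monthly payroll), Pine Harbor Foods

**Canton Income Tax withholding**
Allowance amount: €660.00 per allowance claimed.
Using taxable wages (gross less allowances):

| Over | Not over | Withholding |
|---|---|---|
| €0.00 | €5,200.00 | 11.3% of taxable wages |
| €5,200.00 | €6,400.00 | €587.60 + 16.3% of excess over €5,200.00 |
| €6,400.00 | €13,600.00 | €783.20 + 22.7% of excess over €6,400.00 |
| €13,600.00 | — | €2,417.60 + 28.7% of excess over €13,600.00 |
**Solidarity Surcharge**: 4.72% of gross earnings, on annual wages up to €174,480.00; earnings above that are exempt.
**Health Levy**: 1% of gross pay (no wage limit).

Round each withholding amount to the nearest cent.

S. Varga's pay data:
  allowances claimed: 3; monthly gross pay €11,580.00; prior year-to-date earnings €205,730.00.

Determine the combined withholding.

Canton Income Tax: taxable = €11,580.00 − 3×€660.00 = €9,600.00
  €783.20 + 22.7% × (€9,600.00 − €6,400.00) = €783.20 + 22.7% × €3,200.00 = €1,509.60
Solidarity Surcharge: YTD €205,730.00 ≥ cap €174,480.00 → €0.00
Health Levy: 1% × €11,580.00 = €115.80
Total: €1,509.60 + €0.00 + €115.80 = €1,625.40

€1,625.40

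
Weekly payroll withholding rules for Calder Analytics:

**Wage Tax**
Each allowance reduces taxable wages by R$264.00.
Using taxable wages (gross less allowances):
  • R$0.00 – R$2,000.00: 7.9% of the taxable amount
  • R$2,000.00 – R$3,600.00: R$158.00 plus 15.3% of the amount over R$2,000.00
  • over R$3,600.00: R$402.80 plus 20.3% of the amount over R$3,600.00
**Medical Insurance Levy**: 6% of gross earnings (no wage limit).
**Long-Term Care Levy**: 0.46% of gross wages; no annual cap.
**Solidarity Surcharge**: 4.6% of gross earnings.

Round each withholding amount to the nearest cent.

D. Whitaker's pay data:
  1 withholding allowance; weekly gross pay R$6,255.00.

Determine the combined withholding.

Wage Tax: taxable = R$6,255.00 − 1×R$264.00 = R$5,991.00
  R$402.80 + 20.3% × (R$5,991.00 − R$3,600.00) = R$402.80 + 20.3% × R$2,391.00 = R$888.17
Medical Insurance Levy: 6% × R$6,255.00 = R$375.30
Long-Term Care Levy: 0.46% × R$6,255.00 = R$28.77
Solidarity Surcharge: 4.6% × R$6,255.00 = R$287.73
Total: R$888.17 + R$375.30 + R$28.77 + R$287.73 = R$1,579.97

R$1,579.97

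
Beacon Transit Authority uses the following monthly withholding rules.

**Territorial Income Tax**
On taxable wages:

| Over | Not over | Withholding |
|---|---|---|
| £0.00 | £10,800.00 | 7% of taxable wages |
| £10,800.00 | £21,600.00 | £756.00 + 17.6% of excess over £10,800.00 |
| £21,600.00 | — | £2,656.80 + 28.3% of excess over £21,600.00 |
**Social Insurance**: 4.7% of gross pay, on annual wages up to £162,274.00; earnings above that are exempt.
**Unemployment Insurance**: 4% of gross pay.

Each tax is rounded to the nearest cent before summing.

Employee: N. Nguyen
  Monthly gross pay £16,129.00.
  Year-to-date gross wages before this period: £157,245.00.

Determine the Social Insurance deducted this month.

Social Insurance: cap £162,274.00 − YTD £157,245.00 = £5,029.00 subject; 4.7% × £5,029.00 = £236.36

£236.36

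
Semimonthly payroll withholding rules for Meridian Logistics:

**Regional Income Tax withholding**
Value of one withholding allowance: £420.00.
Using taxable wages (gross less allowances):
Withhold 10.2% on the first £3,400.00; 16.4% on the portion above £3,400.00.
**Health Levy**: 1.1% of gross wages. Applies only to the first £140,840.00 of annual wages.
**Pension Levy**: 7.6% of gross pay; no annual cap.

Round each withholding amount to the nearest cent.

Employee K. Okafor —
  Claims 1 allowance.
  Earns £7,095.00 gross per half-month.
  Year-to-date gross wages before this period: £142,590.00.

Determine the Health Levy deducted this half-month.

£0.00

Health Levy: YTD £142,590.00 ≥ cap £140,840.00 → £0.00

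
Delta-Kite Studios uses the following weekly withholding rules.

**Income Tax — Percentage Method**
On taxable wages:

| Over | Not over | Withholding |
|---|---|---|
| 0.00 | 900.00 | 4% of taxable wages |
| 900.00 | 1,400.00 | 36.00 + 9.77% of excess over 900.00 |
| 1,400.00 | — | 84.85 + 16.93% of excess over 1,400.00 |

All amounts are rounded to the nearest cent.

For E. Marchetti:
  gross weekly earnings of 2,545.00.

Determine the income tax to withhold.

Income Tax: taxable = 2,545.00
  84.85 + 16.93% × (2,545.00 − 1,400.00) = 84.85 + 16.93% × 1,145.00 = 278.70

278.70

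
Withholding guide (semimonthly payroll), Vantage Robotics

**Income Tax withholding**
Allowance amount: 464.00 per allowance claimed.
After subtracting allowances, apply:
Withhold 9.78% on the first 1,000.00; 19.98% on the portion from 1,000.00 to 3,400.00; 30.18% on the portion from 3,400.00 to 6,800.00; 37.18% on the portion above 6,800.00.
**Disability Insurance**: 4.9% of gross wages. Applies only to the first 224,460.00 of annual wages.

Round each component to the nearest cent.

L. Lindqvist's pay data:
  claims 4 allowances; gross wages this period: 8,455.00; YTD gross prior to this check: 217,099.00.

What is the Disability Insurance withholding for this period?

360.69

Disability Insurance: cap 224,460.00 − YTD 217,099.00 = 7,361.00 subject; 4.9% × 7,361.00 = 360.69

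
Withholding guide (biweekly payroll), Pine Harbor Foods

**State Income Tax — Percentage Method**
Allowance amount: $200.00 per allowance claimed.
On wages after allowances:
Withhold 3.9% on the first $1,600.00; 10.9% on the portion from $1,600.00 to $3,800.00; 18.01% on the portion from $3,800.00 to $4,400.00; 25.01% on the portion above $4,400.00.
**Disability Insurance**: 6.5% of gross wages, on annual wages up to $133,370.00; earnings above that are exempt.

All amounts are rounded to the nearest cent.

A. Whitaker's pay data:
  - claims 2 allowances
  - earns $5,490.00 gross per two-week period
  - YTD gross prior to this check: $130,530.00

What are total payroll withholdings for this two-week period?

State Income Tax: taxable = $5,490.00 − 2×$200.00 = $5,090.00
  $410.26 + 25.01% × ($5,090.00 − $4,400.00) = $410.26 + 25.01% × $690.00 = $582.83
Disability Insurance: cap $133,370.00 − YTD $130,530.00 = $2,840.00 subject; 6.5% × $2,840.00 = $184.60
Total: $582.83 + $184.60 = $767.43

$767.43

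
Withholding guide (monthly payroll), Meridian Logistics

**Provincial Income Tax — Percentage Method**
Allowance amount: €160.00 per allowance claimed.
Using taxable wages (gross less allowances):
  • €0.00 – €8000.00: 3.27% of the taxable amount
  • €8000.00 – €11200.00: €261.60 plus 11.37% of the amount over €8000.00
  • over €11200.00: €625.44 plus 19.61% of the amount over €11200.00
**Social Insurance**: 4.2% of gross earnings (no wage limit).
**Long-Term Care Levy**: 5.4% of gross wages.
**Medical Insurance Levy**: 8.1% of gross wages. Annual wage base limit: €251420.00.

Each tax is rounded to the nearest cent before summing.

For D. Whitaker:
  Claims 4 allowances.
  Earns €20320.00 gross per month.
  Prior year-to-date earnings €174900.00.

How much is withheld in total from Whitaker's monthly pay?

Provincial Income Tax: taxable = €20320.00 − 4×€160.00 = €19680.00
  €625.44 + 19.61% × (€19680.00 − €11200.00) = €625.44 + 19.61% × €8480.00 = €2288.37
Social Insurance: 4.2% × €20320.00 = €853.44
Long-Term Care Levy: 5.4% × €20320.00 = €1097.28
Medical Insurance Levy: 8.1% × €20320.00 = €1645.92
Total: €2288.37 + €853.44 + €1097.28 + €1645.92 = €5885.01

€5885.01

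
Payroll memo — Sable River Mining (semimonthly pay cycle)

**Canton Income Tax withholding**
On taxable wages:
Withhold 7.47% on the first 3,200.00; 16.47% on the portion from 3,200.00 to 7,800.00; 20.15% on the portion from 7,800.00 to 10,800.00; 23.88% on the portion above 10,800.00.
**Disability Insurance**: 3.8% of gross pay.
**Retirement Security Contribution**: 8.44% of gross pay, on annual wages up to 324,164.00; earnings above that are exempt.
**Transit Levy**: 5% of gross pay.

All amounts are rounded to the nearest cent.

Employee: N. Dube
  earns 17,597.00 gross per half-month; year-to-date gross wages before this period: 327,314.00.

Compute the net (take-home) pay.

12,824.18

Canton Income Tax: taxable = 17,597.00
  1,601.16 + 23.88% × (17,597.00 − 10,800.00) = 1,601.16 + 23.88% × 6,797.00 = 3,224.28
Disability Insurance: 3.8% × 17,597.00 = 668.69
Retirement Security Contribution: YTD 327,314.00 ≥ cap 324,164.00 → 0.00
Transit Levy: 5% × 17,597.00 = 879.85
Total withheld: 3,224.28 + 668.69 + 0.00 + 879.85 = 4,772.82
Net pay: 17,597.00 − 4,772.82 = 12,824.18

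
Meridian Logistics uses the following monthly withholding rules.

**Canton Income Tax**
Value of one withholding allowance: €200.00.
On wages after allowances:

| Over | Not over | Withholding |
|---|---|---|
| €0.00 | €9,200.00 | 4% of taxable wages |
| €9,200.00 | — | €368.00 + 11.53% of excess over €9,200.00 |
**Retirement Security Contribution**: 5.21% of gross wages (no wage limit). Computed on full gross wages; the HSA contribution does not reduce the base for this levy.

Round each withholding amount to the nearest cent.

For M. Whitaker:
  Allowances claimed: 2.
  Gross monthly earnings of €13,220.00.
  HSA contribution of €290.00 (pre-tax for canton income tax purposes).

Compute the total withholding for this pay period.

€1,440.71

Canton Income Tax: taxable = €13,220.00 − €290.00 − 2×€200.00 = €12,530.00
  €368.00 + 11.53% × (€12,530.00 − €9,200.00) = €368.00 + 11.53% × €3,330.00 = €751.95
Retirement Security Contribution: 5.21% × €13,220.00 = €688.76
Total: €751.95 + €688.76 = €1,440.71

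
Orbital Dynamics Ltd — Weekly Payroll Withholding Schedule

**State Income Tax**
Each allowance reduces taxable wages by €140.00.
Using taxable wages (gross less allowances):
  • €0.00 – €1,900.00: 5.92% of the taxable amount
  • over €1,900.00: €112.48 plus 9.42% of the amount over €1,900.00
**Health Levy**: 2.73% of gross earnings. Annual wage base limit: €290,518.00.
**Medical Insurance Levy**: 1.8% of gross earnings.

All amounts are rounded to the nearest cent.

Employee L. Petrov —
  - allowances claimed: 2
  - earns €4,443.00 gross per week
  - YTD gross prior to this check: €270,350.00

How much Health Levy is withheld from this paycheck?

Health Levy: 2.73% × €4,443.00 = €121.29

€121.29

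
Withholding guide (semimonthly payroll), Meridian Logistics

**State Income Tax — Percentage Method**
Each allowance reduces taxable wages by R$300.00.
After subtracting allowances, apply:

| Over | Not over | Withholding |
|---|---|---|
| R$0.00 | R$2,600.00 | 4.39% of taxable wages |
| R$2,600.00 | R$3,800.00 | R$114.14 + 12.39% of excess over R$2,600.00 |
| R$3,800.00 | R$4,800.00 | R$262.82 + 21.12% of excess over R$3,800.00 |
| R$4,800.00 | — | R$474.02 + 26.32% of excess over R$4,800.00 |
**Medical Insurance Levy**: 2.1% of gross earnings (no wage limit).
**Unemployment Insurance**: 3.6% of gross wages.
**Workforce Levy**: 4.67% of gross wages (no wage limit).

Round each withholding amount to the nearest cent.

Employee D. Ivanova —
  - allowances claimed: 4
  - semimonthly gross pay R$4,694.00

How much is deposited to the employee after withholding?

R$3,982.33

State Income Tax: taxable = R$4,694.00 − 4×R$300.00 = R$3,494.00
  R$114.14 + 12.39% × (R$3,494.00 − R$2,600.00) = R$114.14 + 12.39% × R$894.00 = R$224.91
Medical Insurance Levy: 2.1% × R$4,694.00 = R$98.57
Unemployment Insurance: 3.6% × R$4,694.00 = R$168.98
Workforce Levy: 4.67% × R$4,694.00 = R$219.21
Total withheld: R$224.91 + R$98.57 + R$168.98 + R$219.21 = R$711.67
Net pay: R$4,694.00 − R$711.67 = R$3,982.33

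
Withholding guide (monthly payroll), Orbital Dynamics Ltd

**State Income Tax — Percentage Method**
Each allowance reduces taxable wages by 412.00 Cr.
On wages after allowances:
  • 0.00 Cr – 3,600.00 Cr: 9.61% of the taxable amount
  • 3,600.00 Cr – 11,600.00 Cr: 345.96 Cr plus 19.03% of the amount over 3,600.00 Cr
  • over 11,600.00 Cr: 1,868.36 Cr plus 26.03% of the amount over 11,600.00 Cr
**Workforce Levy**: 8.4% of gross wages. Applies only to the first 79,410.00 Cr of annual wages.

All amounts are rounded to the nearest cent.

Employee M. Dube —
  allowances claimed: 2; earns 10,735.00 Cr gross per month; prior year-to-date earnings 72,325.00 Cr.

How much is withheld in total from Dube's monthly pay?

State Income Tax: taxable = 10,735.00 Cr − 2×412.00 Cr = 9,911.00 Cr
  345.96 Cr + 19.03% × (9,911.00 Cr − 3,600.00 Cr) = 345.96 Cr + 19.03% × 6,311.00 Cr = 1,546.94 Cr
Workforce Levy: cap 79,410.00 Cr − YTD 72,325.00 Cr = 7,085.00 Cr subject; 8.4% × 7,085.00 Cr = 595.14 Cr
Total: 1,546.94 Cr + 595.14 Cr = 2,142.08 Cr

2,142.08 Cr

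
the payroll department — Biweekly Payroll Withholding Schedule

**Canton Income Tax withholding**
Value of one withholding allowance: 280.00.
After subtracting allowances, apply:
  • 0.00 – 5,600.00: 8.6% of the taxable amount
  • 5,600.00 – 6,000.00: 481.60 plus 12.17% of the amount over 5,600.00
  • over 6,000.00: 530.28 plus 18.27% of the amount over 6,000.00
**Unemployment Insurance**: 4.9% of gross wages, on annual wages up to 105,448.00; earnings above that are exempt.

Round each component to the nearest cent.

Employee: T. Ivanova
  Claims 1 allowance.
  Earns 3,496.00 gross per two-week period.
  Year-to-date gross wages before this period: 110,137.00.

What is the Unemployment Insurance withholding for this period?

0.00

Unemployment Insurance: YTD 110,137.00 ≥ cap 105,448.00 → 0.00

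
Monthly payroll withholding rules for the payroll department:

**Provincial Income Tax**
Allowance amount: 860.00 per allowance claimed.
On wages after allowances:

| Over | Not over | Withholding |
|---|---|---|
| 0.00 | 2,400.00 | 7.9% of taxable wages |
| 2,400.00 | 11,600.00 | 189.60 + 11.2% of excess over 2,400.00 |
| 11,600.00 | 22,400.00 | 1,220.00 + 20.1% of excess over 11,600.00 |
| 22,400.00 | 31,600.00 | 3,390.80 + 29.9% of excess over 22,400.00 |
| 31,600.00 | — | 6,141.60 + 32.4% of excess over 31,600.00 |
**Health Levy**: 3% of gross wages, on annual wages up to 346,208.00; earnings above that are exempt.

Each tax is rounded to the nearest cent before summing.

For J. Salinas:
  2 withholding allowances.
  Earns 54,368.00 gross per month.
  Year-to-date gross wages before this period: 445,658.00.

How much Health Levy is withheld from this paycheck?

Health Levy: YTD 445,658.00 ≥ cap 346,208.00 → 0.00

0.00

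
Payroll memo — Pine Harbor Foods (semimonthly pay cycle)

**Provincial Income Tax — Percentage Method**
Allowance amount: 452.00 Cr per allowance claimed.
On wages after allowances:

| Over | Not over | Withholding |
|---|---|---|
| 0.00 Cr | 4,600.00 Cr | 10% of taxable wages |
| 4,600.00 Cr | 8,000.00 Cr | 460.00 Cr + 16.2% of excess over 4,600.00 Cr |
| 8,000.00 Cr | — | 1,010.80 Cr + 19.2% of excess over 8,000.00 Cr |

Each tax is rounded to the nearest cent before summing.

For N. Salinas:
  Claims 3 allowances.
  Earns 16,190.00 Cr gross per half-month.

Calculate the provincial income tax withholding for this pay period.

2,322.93 Cr

Provincial Income Tax: taxable = 16,190.00 Cr − 3×452.00 Cr = 14,834.00 Cr
  1,010.80 Cr + 19.2% × (14,834.00 Cr − 8,000.00 Cr) = 1,010.80 Cr + 19.2% × 6,834.00 Cr = 2,322.93 Cr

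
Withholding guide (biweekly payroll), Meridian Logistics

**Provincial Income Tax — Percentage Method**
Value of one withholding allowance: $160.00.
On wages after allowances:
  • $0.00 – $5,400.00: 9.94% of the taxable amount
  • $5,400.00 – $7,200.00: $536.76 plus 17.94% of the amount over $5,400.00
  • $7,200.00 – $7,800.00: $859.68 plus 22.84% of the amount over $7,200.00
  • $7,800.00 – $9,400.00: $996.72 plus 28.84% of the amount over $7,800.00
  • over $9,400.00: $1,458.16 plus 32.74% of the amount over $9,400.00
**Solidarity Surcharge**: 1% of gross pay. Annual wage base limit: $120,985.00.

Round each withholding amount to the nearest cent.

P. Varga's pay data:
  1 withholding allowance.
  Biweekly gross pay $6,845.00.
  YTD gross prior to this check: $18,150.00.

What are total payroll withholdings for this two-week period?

Provincial Income Tax: taxable = $6,845.00 − 1×$160.00 = $6,685.00
  $536.76 + 17.94% × ($6,685.00 − $5,400.00) = $536.76 + 17.94% × $1,285.00 = $767.29
Solidarity Surcharge: 1% × $6,845.00 = $68.45
Total: $767.29 + $68.45 = $835.74

$835.74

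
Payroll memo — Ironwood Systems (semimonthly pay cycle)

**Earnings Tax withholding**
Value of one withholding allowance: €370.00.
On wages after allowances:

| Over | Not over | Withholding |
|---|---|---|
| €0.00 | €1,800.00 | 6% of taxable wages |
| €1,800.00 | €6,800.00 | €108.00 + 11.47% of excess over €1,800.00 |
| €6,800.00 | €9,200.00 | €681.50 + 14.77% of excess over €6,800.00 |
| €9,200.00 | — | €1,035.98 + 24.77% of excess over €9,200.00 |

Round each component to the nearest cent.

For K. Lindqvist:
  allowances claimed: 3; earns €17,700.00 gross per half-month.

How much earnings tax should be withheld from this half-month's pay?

€2,866.48

Earnings Tax: taxable = €17,700.00 − 3×€370.00 = €16,590.00
  €1,035.98 + 24.77% × (€16,590.00 − €9,200.00) = €1,035.98 + 24.77% × €7,390.00 = €2,866.48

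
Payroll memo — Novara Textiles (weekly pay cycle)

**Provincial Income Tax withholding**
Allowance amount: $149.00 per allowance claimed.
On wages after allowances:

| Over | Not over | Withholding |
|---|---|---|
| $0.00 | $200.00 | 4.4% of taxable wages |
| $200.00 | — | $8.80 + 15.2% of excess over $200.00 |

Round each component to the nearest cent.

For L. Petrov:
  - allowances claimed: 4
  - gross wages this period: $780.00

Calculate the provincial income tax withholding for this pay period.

Provincial Income Tax: taxable = $780.00 − 4×$149.00 = $184.00
  4.4% × $184.00 = $8.10

$8.10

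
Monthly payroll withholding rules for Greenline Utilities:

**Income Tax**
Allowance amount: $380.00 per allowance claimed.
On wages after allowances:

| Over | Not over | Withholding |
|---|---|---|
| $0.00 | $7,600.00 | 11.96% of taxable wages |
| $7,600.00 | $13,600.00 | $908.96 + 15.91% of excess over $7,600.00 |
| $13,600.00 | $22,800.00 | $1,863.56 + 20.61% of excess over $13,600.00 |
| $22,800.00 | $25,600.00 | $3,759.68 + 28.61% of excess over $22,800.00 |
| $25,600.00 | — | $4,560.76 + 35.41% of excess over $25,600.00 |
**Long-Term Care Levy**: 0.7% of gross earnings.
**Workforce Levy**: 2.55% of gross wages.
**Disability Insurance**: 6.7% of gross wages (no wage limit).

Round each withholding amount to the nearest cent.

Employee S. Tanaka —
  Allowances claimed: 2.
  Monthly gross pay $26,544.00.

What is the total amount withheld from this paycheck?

$7,267.04

Income Tax: taxable = $26,544.00 − 2×$380.00 = $25,784.00
  $4,560.76 + 35.41% × ($25,784.00 − $25,600.00) = $4,560.76 + 35.41% × $184.00 = $4,625.91
Long-Term Care Levy: 0.7% × $26,544.00 = $185.81
Workforce Levy: 2.55% × $26,544.00 = $676.87
Disability Insurance: 6.7% × $26,544.00 = $1,778.45
Total: $4,625.91 + $185.81 + $676.87 + $1,778.45 = $7,267.04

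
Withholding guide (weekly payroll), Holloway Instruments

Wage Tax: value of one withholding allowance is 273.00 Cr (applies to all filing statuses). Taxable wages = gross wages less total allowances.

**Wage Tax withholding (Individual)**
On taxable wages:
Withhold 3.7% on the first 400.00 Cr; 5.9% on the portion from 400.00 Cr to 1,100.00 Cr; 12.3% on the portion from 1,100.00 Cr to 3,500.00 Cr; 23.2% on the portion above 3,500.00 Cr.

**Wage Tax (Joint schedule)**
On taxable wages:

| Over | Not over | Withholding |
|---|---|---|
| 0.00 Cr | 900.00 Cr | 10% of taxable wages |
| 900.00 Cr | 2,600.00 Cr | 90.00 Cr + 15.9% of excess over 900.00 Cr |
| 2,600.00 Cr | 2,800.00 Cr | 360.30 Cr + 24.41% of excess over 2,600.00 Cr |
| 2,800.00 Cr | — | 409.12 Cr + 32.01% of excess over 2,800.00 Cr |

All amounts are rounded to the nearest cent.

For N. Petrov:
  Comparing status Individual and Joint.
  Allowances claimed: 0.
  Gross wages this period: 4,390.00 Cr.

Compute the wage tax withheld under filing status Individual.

557.78 Cr

Wage Tax (Individual): taxable = 4,390.00 Cr
  351.30 Cr + 23.2% × (4,390.00 Cr − 3,500.00 Cr) = 351.30 Cr + 23.2% × 890.00 Cr = 557.78 Cr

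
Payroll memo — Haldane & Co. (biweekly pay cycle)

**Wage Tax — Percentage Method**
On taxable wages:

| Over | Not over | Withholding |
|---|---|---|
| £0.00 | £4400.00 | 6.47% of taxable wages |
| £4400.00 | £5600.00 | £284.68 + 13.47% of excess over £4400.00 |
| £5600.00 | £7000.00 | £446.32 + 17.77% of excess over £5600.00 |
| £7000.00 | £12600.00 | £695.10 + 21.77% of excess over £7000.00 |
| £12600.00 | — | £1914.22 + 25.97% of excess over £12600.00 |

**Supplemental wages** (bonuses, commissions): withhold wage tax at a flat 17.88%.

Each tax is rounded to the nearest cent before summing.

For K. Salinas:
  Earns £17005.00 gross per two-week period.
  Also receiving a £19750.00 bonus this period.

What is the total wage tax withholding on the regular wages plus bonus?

£6589.50

Wage Tax: taxable = £17005.00
  £1914.22 + 25.97% × (£17005.00 − £12600.00) = £1914.22 + 25.97% × £4405.00 = £3058.20
Supplemental (17.88% flat on bonus): 17.88% × £19750.00 = £3531.30
Total wage tax: £3058.20 + £3531.30 = £6589.50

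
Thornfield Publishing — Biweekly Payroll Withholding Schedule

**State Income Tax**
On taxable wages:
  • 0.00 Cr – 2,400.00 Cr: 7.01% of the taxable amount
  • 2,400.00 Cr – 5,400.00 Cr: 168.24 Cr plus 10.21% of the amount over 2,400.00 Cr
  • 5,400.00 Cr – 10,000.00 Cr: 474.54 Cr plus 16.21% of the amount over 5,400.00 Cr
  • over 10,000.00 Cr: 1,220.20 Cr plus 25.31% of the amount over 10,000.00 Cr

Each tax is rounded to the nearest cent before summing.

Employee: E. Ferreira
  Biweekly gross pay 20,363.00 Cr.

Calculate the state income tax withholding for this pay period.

3,843.08 Cr

State Income Tax: taxable = 20,363.00 Cr
  1,220.20 Cr + 25.31% × (20,363.00 Cr − 10,000.00 Cr) = 1,220.20 Cr + 25.31% × 10,363.00 Cr = 3,843.08 Cr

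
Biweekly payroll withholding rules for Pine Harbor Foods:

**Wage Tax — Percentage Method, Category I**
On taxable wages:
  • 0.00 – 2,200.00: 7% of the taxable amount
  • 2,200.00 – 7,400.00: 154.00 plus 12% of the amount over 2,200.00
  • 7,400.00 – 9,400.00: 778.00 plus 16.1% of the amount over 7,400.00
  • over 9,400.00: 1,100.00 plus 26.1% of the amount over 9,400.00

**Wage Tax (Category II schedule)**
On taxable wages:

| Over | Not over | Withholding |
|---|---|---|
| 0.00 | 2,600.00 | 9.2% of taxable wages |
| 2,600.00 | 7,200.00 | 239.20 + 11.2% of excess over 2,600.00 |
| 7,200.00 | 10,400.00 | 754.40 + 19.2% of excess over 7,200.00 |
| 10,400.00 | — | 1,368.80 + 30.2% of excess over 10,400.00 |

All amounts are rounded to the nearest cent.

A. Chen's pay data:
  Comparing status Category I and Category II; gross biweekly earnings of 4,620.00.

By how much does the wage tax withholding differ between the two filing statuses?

21.04

Wage Tax (Category I): taxable = 4,620.00
  154.00 + 12% × (4,620.00 − 2,200.00) = 154.00 + 12% × 2,420.00 = 444.40
Wage Tax (Category II): taxable = 4,620.00
  239.20 + 11.2% × (4,620.00 − 2,600.00) = 239.20 + 11.2% × 2,020.00 = 465.44
Difference: |444.40 − 465.44| = 21.04 (higher under Category II)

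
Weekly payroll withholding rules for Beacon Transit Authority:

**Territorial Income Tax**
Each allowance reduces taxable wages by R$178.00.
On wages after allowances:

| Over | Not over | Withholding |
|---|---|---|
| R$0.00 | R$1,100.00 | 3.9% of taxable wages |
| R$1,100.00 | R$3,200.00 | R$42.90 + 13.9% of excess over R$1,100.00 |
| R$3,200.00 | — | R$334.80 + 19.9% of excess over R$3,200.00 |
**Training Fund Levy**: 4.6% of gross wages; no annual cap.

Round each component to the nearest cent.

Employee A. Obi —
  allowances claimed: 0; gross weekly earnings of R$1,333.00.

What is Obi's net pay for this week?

R$1,196.39

Territorial Income Tax: taxable = R$1,333.00
  R$42.90 + 13.9% × (R$1,333.00 − R$1,100.00) = R$42.90 + 13.9% × R$233.00 = R$75.29
Training Fund Levy: 4.6% × R$1,333.00 = R$61.32
Total withheld: R$75.29 + R$61.32 = R$136.61
Net pay: R$1,333.00 − R$136.61 = R$1,196.39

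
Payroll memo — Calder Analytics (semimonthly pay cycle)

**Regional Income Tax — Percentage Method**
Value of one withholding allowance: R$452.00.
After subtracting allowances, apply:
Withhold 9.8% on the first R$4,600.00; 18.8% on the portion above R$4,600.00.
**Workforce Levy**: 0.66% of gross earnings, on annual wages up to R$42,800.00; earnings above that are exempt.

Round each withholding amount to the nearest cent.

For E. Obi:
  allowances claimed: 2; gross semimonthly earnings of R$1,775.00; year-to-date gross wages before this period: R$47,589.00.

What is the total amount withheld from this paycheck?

R$85.36

Regional Income Tax: taxable = R$1,775.00 − 2×R$452.00 = R$871.00
  9.8% × R$871.00 = R$85.36
Workforce Levy: YTD R$47,589.00 ≥ cap R$42,800.00 → R$0.00
Total: R$85.36 + R$0.00 = R$85.36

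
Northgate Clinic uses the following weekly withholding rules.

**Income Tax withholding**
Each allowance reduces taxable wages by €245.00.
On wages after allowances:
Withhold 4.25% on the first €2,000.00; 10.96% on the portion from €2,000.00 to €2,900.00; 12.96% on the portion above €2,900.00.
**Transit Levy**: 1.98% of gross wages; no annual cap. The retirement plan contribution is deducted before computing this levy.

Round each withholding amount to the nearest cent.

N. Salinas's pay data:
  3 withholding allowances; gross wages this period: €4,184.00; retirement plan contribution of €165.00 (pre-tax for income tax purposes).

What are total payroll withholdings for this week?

Income Tax: taxable = €4,184.00 − €165.00 − 3×€245.00 = €3,284.00
  €183.64 + 12.96% × (€3,284.00 − €2,900.00) = €183.64 + 12.96% × €384.00 = €233.41
Transit Levy: 1.98% × €4,019.00 = €79.58
Total: €233.41 + €79.58 = €312.99

€312.99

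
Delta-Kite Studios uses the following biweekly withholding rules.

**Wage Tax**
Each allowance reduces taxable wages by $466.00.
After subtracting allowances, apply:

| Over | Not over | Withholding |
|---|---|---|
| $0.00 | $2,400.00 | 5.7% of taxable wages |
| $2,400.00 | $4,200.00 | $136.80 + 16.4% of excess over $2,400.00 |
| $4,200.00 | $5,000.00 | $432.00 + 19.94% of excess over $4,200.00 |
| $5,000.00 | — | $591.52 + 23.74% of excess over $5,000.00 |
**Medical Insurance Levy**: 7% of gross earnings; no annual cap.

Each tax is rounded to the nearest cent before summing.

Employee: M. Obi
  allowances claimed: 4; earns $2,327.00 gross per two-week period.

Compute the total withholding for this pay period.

Wage Tax: taxable = $2,327.00 − 4×$466.00 = $463.00
  5.7% × $463.00 = $26.39
Medical Insurance Levy: 7% × $2,327.00 = $162.89
Total: $26.39 + $162.89 = $189.28

$189.28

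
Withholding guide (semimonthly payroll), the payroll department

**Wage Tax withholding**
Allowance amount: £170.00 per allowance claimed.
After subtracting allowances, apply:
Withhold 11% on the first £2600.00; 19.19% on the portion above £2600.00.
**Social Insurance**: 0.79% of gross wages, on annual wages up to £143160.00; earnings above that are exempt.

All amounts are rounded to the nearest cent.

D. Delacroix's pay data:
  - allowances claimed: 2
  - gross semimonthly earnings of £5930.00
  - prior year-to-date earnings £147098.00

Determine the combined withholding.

Wage Tax: taxable = £5930.00 − 2×£170.00 = £5590.00
  £286.00 + 19.19% × (£5590.00 − £2600.00) = £286.00 + 19.19% × £2990.00 = £859.78
Social Insurance: YTD £147098.00 ≥ cap £143160.00 → £0.00
Total: £859.78 + £0.00 = £859.78

£859.78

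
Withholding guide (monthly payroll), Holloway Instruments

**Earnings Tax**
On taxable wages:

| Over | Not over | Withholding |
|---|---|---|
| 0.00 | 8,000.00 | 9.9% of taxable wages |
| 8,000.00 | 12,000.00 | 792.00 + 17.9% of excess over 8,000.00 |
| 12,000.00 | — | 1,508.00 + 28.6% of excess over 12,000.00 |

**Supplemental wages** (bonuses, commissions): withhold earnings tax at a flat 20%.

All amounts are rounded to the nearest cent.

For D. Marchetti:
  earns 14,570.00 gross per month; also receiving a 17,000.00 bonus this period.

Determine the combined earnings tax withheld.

Earnings Tax: taxable = 14,570.00
  1,508.00 + 28.6% × (14,570.00 − 12,000.00) = 1,508.00 + 28.6% × 2,570.00 = 2,243.02
Supplemental (20% flat on bonus): 20% × 17,000.00 = 3,400.00
Total earnings tax: 2,243.02 + 3,400.00 = 5,643.02

5,643.02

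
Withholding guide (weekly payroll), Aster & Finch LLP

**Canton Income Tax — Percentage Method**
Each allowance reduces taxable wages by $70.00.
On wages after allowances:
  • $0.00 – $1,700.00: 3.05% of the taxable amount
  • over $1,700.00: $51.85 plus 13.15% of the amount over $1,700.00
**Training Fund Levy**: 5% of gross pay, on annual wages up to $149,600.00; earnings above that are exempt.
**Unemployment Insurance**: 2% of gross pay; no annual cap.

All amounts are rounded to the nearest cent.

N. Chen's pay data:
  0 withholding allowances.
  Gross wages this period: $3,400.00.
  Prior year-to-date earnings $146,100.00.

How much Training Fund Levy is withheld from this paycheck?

Training Fund Levy: 5% × $3,400.00 = $170.00

$170.00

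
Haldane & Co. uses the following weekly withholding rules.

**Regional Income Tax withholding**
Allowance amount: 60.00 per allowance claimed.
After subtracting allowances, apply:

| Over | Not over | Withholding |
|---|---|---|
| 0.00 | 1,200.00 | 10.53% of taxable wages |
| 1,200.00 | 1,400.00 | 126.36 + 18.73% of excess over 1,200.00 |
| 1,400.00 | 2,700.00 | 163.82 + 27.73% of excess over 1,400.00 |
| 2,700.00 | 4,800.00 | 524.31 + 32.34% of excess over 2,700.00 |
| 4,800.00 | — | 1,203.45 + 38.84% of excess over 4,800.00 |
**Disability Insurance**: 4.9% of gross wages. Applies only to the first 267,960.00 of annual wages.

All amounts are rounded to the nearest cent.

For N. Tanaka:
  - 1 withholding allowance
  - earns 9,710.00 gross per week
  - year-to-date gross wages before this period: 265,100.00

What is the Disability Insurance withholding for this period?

Disability Insurance: cap 267,960.00 − YTD 265,100.00 = 2,860.00 subject; 4.9% × 2,860.00 = 140.14

140.14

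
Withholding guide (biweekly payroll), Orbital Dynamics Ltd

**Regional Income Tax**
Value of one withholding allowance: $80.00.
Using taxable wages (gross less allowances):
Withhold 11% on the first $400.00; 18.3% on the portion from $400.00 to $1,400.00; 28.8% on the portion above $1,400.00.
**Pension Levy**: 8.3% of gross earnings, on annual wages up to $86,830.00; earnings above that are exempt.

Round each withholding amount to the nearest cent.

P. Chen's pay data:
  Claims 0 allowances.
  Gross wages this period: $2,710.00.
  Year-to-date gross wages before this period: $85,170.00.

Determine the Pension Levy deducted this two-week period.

$137.78

Pension Levy: cap $86,830.00 − YTD $85,170.00 = $1,660.00 subject; 8.3% × $1,660.00 = $137.78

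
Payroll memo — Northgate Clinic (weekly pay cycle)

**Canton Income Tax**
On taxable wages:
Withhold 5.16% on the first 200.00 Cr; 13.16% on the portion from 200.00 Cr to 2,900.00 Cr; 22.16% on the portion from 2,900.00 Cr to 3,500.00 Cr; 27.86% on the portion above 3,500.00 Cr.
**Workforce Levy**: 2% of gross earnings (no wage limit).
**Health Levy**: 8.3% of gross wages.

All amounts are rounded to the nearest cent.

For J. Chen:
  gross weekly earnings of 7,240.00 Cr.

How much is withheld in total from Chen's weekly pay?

Canton Income Tax: taxable = 7,240.00 Cr
  498.60 Cr + 27.86% × (7,240.00 Cr − 3,500.00 Cr) = 498.60 Cr + 27.86% × 3,740.00 Cr = 1,540.56 Cr
Workforce Levy: 2% × 7,240.00 Cr = 144.80 Cr
Health Levy: 8.3% × 7,240.00 Cr = 600.92 Cr
Total: 1,540.56 Cr + 144.80 Cr + 600.92 Cr = 2,286.28 Cr

2,286.28 Cr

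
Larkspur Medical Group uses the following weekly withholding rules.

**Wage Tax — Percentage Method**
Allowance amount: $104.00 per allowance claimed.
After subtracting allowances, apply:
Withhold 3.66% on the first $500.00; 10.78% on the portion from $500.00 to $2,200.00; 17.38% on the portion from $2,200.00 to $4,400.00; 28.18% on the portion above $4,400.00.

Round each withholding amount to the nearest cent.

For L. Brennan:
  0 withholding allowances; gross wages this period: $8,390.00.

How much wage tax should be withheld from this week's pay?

Wage Tax: taxable = $8,390.00
  $583.92 + 28.18% × ($8,390.00 − $4,400.00) = $583.92 + 28.18% × $3,990.00 = $1,708.30

$1,708.30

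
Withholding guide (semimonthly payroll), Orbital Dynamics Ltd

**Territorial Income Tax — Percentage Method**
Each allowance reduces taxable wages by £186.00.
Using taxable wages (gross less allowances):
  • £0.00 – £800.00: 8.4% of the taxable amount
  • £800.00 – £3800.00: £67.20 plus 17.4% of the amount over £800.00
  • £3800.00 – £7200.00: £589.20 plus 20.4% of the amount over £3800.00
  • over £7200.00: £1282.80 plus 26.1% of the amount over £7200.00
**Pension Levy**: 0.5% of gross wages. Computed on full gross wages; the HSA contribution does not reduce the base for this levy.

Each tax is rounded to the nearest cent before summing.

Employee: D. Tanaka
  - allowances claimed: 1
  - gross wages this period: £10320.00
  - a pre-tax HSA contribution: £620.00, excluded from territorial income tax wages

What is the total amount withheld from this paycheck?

Territorial Income Tax: taxable = £10320.00 − £620.00 − 1×£186.00 = £9514.00
  £1282.80 + 26.1% × (£9514.00 − £7200.00) = £1282.80 + 26.1% × £2314.00 = £1886.75
Pension Levy: 0.5% × £10320.00 = £51.60
Total: £1886.75 + £51.60 = £1938.35

£1938.35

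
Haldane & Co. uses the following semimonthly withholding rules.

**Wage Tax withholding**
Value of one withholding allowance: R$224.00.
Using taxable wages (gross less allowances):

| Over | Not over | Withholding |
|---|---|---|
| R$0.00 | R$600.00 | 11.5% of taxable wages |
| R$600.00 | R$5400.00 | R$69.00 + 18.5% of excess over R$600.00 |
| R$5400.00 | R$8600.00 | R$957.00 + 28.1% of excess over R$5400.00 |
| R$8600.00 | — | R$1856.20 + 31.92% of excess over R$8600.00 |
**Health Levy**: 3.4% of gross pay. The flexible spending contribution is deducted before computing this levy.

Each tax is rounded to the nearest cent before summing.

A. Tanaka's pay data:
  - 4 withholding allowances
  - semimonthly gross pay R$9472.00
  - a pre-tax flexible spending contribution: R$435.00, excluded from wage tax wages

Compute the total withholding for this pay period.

Wage Tax: taxable = R$9472.00 − R$435.00 − 4×R$224.00 = R$8141.00
  R$957.00 + 28.1% × (R$8141.00 − R$5400.00) = R$957.00 + 28.1% × R$2741.00 = R$1727.22
Health Levy: 3.4% × R$9037.00 = R$307.26
Total: R$1727.22 + R$307.26 = R$2034.48

R$2034.48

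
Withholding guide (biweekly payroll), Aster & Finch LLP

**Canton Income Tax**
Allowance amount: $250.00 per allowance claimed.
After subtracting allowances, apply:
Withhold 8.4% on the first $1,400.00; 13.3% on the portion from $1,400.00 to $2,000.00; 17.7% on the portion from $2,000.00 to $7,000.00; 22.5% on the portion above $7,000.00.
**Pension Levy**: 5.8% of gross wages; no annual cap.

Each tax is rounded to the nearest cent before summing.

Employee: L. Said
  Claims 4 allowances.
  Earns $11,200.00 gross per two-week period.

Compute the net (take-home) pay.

$8,748.00

Canton Income Tax: taxable = $11,200.00 − 4×$250.00 = $10,200.00
  $1,082.40 + 22.5% × ($10,200.00 − $7,000.00) = $1,082.40 + 22.5% × $3,200.00 = $1,802.40
Pension Levy: 5.8% × $11,200.00 = $649.60
Total withheld: $1,802.40 + $649.60 = $2,452.00
Net pay: $11,200.00 − $2,452.00 = $8,748.00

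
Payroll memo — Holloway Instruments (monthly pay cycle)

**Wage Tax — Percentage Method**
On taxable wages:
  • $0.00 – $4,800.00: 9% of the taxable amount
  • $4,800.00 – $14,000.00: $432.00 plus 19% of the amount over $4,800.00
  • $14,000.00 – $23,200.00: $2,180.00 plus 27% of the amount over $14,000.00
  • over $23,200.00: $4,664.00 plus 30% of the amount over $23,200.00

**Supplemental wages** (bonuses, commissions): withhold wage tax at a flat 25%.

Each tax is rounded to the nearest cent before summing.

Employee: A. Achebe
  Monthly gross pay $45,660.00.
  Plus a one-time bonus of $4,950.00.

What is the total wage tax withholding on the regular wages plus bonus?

$12,639.50

Wage Tax: taxable = $45,660.00
  $4,664.00 + 30% × ($45,660.00 − $23,200.00) = $4,664.00 + 30% × $22,460.00 = $11,402.00
Supplemental (25% flat on bonus): 25% × $4,950.00 = $1,237.50
Total wage tax: $11,402.00 + $1,237.50 = $12,639.50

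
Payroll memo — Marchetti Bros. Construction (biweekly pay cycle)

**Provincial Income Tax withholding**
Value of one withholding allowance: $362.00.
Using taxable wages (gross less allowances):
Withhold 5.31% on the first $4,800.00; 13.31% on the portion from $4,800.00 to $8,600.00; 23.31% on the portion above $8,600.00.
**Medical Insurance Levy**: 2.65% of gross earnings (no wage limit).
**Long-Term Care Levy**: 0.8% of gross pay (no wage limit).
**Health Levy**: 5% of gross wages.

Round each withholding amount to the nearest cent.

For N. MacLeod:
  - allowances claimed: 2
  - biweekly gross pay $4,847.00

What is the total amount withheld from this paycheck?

Provincial Income Tax: taxable = $4,847.00 − 2×$362.00 = $4,123.00
  5.31% × $4,123.00 = $218.93
Medical Insurance Levy: 2.65% × $4,847.00 = $128.45
Long-Term Care Levy: 0.8% × $4,847.00 = $38.78
Health Levy: 5% × $4,847.00 = $242.35
Total: $218.93 + $128.45 + $38.78 + $242.35 = $628.51

$628.51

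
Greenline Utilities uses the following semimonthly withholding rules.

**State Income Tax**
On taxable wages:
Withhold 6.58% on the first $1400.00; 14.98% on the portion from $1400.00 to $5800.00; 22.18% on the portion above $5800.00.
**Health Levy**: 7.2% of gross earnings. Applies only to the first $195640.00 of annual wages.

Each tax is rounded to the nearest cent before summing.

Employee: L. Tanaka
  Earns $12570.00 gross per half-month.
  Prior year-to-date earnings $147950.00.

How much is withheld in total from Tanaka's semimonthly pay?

State Income Tax: taxable = $12570.00
  $751.24 + 22.18% × ($12570.00 − $5800.00) = $751.24 + 22.18% × $6770.00 = $2252.83
Health Levy: 7.2% × $12570.00 = $905.04
Total: $2252.83 + $905.04 = $3157.87

$3157.87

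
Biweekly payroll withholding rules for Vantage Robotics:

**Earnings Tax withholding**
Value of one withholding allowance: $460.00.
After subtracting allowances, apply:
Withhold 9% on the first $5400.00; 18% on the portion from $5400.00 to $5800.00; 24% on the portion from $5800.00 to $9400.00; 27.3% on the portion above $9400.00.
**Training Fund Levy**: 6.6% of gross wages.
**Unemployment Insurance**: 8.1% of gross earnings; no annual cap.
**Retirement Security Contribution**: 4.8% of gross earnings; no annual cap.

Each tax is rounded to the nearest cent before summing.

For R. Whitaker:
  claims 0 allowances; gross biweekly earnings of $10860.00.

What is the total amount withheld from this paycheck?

Earnings Tax: taxable = $10860.00
  $1422.00 + 27.3% × ($10860.00 − $9400.00) = $1422.00 + 27.3% × $1460.00 = $1820.58
Training Fund Levy: 6.6% × $10860.00 = $716.76
Unemployment Insurance: 8.1% × $10860.00 = $879.66
Retirement Security Contribution: 4.8% × $10860.00 = $521.28
Total: $1820.58 + $716.76 + $879.66 + $521.28 = $3938.28

$3938.28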